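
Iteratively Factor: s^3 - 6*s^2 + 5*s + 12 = (s - 3)*(s^2 - 3*s - 4) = (s - 4)*(s - 3)*(s + 1)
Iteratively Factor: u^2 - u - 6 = (u + 2)*(u - 3)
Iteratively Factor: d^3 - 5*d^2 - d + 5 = (d + 1)*(d^2 - 6*d + 5) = (d - 5)*(d + 1)*(d - 1)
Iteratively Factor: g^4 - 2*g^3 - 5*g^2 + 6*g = (g - 1)*(g^3 - g^2 - 6*g) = (g - 1)*(g + 2)*(g^2 - 3*g) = (g - 3)*(g - 1)*(g + 2)*(g)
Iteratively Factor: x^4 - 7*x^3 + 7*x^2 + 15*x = (x)*(x^3 - 7*x^2 + 7*x + 15) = x*(x + 1)*(x^2 - 8*x + 15) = x*(x - 3)*(x + 1)*(x - 5)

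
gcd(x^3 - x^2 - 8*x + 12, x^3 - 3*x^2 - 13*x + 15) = x + 3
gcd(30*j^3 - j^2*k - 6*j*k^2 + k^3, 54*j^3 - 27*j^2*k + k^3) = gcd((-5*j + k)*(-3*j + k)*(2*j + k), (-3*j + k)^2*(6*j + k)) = 3*j - k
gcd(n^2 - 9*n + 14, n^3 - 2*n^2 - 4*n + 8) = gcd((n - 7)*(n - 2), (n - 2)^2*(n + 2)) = n - 2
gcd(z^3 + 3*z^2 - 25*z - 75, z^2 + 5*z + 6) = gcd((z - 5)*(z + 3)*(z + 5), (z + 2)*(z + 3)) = z + 3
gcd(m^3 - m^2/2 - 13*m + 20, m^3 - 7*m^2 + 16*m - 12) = m - 2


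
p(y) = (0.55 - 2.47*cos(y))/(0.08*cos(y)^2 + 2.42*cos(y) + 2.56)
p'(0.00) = 0.00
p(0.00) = -0.38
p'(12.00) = -0.19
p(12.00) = -0.33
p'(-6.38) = -0.03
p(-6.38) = -0.38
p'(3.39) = -21.67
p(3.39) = 10.17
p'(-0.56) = -0.18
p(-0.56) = -0.33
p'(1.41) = 0.87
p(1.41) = 0.05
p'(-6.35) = -0.02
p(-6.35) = -0.38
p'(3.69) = -12.67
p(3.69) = 4.80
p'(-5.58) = 0.25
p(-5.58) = -0.30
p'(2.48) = 9.35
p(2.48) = 3.57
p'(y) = (0.55 - 2.47*cos(y))*(0.16*sin(y)*cos(y) + 2.42*sin(y))/(0.08*cos(y)^2 + 2.42*cos(y) + 2.56)^2 + 2.47*sin(y)/(0.08*cos(y)^2 + 2.42*cos(y) + 2.56) = (-0.1976*cos(y)^2 + 0.088*cos(y) + 7.6542)*sin(y)/(0.0064*cos(y)^4 + 0.3872*cos(y)^3 + 6.266*cos(y)^2 + 12.3904*cos(y) + 6.5536)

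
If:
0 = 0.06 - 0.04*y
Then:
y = 1.50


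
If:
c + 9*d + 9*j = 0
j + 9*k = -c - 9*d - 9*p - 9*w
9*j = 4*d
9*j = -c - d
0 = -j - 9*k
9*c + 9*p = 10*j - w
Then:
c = 0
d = 0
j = 0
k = 0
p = 0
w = 0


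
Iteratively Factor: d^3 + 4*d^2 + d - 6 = (d + 3)*(d^2 + d - 2) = (d - 1)*(d + 3)*(d + 2)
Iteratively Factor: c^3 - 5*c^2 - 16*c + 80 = (c - 5)*(c^2 - 16) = (c - 5)*(c + 4)*(c - 4)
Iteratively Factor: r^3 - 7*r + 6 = (r + 3)*(r^2 - 3*r + 2) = (r - 2)*(r + 3)*(r - 1)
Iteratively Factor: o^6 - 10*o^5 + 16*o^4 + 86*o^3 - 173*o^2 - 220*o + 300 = (o - 3)*(o^5 - 7*o^4 - 5*o^3 + 71*o^2 + 40*o - 100) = (o - 3)*(o + 2)*(o^4 - 9*o^3 + 13*o^2 + 45*o - 50) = (o - 5)*(o - 3)*(o + 2)*(o^3 - 4*o^2 - 7*o + 10) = (o - 5)*(o - 3)*(o + 2)^2*(o^2 - 6*o + 5) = (o - 5)*(o - 3)*(o - 1)*(o + 2)^2*(o - 5)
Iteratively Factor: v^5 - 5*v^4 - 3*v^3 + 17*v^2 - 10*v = (v)*(v^4 - 5*v^3 - 3*v^2 + 17*v - 10) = v*(v - 1)*(v^3 - 4*v^2 - 7*v + 10) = v*(v - 1)*(v + 2)*(v^2 - 6*v + 5) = v*(v - 1)^2*(v + 2)*(v - 5)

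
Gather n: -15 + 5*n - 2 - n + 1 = 4*n - 16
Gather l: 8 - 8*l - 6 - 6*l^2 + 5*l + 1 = -6*l^2 - 3*l + 3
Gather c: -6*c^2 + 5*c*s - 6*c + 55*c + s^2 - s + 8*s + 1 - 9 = -6*c^2 + c*(5*s + 49) + s^2 + 7*s - 8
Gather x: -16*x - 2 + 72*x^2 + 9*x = 72*x^2 - 7*x - 2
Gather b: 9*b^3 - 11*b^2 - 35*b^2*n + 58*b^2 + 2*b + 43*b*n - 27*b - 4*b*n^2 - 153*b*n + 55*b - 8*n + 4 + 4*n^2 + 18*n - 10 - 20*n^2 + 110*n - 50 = 9*b^3 + b^2*(47 - 35*n) + b*(-4*n^2 - 110*n + 30) - 16*n^2 + 120*n - 56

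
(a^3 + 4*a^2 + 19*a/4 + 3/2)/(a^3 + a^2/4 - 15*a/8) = 2*(2*a^2 + 5*a + 2)/(a*(4*a - 5))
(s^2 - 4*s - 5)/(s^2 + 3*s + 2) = (s - 5)/(s + 2)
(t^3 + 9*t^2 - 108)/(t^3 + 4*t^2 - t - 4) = (t^3 + 9*t^2 - 108)/(t^3 + 4*t^2 - t - 4)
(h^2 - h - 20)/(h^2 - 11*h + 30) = (h + 4)/(h - 6)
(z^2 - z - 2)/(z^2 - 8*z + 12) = (z + 1)/(z - 6)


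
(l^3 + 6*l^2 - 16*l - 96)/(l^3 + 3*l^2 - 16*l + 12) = (l^2 - 16)/(l^2 - 3*l + 2)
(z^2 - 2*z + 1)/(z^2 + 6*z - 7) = (z - 1)/(z + 7)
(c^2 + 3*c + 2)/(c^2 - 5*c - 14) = (c + 1)/(c - 7)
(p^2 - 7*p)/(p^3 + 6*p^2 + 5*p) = (p - 7)/(p^2 + 6*p + 5)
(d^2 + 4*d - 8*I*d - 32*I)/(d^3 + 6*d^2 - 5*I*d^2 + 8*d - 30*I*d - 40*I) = (d - 8*I)/(d^2 + d*(2 - 5*I) - 10*I)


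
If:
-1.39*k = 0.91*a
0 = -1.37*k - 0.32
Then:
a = 0.36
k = -0.23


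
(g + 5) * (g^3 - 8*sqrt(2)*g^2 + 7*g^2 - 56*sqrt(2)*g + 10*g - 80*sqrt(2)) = g^4 - 8*sqrt(2)*g^3 + 12*g^3 - 96*sqrt(2)*g^2 + 45*g^2 - 360*sqrt(2)*g + 50*g - 400*sqrt(2)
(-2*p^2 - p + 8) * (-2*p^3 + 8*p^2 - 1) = 4*p^5 - 14*p^4 - 24*p^3 + 66*p^2 + p - 8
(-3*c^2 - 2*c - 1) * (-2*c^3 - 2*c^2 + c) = 6*c^5 + 10*c^4 + 3*c^3 - c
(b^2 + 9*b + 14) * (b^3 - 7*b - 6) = b^5 + 9*b^4 + 7*b^3 - 69*b^2 - 152*b - 84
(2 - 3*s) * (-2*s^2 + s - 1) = 6*s^3 - 7*s^2 + 5*s - 2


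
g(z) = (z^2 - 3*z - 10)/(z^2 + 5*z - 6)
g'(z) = (-2*z - 5)*(z^2 - 3*z - 10)/(z^2 + 5*z - 6)^2 + (2*z - 3)/(z^2 + 5*z - 6)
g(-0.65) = 0.86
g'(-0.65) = 0.85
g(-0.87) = 0.69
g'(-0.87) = 0.73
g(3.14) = -0.49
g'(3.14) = 0.45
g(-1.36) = 0.37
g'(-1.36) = 0.60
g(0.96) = 42.95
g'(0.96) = 1071.56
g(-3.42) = -1.05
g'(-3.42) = 1.03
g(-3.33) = -0.96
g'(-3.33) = 0.97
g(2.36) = -1.01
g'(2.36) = 1.02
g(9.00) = 0.37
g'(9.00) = 0.05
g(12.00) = 0.49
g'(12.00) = 0.03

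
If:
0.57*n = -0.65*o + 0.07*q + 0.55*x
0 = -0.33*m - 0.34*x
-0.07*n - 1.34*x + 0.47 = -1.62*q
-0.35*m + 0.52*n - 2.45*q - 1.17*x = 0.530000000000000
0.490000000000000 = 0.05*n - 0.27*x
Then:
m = -7.28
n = 47.98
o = -35.27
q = 7.63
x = 7.07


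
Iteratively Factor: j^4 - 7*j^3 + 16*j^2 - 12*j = (j - 2)*(j^3 - 5*j^2 + 6*j) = j*(j - 2)*(j^2 - 5*j + 6) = j*(j - 2)^2*(j - 3)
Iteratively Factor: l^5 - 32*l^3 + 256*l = (l)*(l^4 - 32*l^2 + 256) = l*(l + 4)*(l^3 - 4*l^2 - 16*l + 64) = l*(l + 4)^2*(l^2 - 8*l + 16) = l*(l - 4)*(l + 4)^2*(l - 4)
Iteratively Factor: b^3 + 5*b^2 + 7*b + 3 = (b + 1)*(b^2 + 4*b + 3) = (b + 1)^2*(b + 3)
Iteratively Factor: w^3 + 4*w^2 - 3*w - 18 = (w + 3)*(w^2 + w - 6) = (w + 3)^2*(w - 2)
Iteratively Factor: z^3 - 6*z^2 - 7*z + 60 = (z - 4)*(z^2 - 2*z - 15) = (z - 4)*(z + 3)*(z - 5)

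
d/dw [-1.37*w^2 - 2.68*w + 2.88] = -2.74*w - 2.68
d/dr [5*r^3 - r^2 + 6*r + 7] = 15*r^2 - 2*r + 6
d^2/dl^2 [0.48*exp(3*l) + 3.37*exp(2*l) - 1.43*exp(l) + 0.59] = (4.32*exp(2*l) + 13.48*exp(l) - 1.43)*exp(l)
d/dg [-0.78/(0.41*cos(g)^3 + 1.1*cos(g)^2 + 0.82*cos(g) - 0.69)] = (0.9594*sin(g)^2 - 1.716*cos(g) - 1.599)*sin(g)/(0.41*cos(g)^3 + 1.1*cos(g)^2 + 0.82*cos(g) - 0.69)^2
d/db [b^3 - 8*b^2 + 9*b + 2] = 3*b^2 - 16*b + 9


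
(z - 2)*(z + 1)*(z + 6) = z^3 + 5*z^2 - 8*z - 12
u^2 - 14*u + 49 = (u - 7)^2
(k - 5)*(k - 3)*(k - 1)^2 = k^4 - 10*k^3 + 32*k^2 - 38*k + 15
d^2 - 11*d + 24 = (d - 8)*(d - 3)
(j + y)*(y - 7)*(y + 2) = j*y^2 - 5*j*y - 14*j + y^3 - 5*y^2 - 14*y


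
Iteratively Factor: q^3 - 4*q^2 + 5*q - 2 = (q - 2)*(q^2 - 2*q + 1) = (q - 2)*(q - 1)*(q - 1)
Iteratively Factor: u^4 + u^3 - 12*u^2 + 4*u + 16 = (u - 2)*(u^3 + 3*u^2 - 6*u - 8) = (u - 2)*(u + 4)*(u^2 - u - 2) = (u - 2)^2*(u + 4)*(u + 1)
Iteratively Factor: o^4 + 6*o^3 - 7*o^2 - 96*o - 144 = (o + 3)*(o^3 + 3*o^2 - 16*o - 48) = (o + 3)^2*(o^2 - 16) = (o - 4)*(o + 3)^2*(o + 4)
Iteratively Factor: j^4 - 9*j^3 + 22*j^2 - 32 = (j - 4)*(j^3 - 5*j^2 + 2*j + 8) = (j - 4)*(j + 1)*(j^2 - 6*j + 8) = (j - 4)^2*(j + 1)*(j - 2)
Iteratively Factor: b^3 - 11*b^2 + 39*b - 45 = (b - 3)*(b^2 - 8*b + 15) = (b - 5)*(b - 3)*(b - 3)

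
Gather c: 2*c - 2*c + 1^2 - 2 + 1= 0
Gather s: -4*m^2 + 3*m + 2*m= -4*m^2 + 5*m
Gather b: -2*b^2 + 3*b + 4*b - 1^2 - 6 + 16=-2*b^2 + 7*b + 9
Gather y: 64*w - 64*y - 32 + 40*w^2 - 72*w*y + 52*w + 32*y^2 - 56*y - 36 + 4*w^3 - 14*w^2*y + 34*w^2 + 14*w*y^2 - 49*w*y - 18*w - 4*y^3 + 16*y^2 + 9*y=4*w^3 + 74*w^2 + 98*w - 4*y^3 + y^2*(14*w + 48) + y*(-14*w^2 - 121*w - 111) - 68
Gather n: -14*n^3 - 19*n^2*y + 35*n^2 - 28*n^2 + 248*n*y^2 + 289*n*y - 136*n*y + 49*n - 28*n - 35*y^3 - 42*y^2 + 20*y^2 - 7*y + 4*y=-14*n^3 + n^2*(7 - 19*y) + n*(248*y^2 + 153*y + 21) - 35*y^3 - 22*y^2 - 3*y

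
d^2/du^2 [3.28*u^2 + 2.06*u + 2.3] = 6.56000000000000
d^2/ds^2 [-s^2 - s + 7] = -2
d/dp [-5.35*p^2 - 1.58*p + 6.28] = -10.7*p - 1.58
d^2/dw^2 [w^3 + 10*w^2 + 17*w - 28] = 6*w + 20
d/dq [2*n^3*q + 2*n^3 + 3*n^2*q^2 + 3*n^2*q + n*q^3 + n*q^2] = n*(2*n^2 + 6*n*q + 3*n + 3*q^2 + 2*q)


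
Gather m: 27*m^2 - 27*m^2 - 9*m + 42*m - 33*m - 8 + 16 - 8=0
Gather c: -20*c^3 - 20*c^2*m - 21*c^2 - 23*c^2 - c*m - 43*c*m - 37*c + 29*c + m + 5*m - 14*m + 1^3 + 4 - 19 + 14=-20*c^3 + c^2*(-20*m - 44) + c*(-44*m - 8) - 8*m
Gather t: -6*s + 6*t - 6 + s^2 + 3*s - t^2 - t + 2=s^2 - 3*s - t^2 + 5*t - 4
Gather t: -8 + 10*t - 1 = 10*t - 9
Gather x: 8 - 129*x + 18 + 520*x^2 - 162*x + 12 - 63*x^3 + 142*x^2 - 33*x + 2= -63*x^3 + 662*x^2 - 324*x + 40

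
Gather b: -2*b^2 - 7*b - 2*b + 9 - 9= -2*b^2 - 9*b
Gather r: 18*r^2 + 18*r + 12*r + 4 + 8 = 18*r^2 + 30*r + 12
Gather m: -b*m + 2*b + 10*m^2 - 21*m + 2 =2*b + 10*m^2 + m*(-b - 21) + 2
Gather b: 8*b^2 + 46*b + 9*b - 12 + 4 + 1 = 8*b^2 + 55*b - 7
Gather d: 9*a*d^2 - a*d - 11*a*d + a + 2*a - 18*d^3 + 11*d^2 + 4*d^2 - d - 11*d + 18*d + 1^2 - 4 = 3*a - 18*d^3 + d^2*(9*a + 15) + d*(6 - 12*a) - 3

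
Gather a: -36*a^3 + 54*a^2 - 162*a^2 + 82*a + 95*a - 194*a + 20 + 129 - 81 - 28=-36*a^3 - 108*a^2 - 17*a + 40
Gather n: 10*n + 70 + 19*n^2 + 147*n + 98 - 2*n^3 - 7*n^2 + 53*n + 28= -2*n^3 + 12*n^2 + 210*n + 196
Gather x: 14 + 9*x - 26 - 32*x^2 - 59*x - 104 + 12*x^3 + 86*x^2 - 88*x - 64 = 12*x^3 + 54*x^2 - 138*x - 180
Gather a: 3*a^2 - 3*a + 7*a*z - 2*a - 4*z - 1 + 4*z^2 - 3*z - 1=3*a^2 + a*(7*z - 5) + 4*z^2 - 7*z - 2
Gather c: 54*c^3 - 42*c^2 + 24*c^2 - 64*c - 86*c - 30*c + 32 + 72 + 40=54*c^3 - 18*c^2 - 180*c + 144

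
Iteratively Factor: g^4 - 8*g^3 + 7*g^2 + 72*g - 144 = (g - 4)*(g^3 - 4*g^2 - 9*g + 36) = (g - 4)*(g + 3)*(g^2 - 7*g + 12) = (g - 4)^2*(g + 3)*(g - 3)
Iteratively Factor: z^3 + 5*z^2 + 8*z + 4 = (z + 1)*(z^2 + 4*z + 4) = (z + 1)*(z + 2)*(z + 2)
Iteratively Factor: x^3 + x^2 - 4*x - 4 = (x + 1)*(x^2 - 4) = (x + 1)*(x + 2)*(x - 2)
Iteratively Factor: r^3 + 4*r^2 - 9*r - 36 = (r + 4)*(r^2 - 9) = (r - 3)*(r + 4)*(r + 3)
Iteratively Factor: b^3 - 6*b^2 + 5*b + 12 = (b + 1)*(b^2 - 7*b + 12) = (b - 3)*(b + 1)*(b - 4)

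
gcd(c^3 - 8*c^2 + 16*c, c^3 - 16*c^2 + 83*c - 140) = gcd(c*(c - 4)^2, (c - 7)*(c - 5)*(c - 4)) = c - 4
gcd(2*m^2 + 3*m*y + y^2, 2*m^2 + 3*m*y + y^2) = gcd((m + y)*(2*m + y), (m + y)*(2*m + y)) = 2*m^2 + 3*m*y + y^2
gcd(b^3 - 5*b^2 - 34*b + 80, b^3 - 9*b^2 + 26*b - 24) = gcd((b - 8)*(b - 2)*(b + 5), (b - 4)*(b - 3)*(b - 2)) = b - 2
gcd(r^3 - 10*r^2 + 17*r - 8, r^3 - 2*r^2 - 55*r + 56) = r^2 - 9*r + 8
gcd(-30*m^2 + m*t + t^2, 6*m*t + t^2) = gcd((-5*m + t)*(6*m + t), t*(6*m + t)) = 6*m + t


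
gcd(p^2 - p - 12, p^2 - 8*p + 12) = 1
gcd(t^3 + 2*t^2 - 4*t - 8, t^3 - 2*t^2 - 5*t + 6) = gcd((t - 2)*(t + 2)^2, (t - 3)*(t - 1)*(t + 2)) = t + 2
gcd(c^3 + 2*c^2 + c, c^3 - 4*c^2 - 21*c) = c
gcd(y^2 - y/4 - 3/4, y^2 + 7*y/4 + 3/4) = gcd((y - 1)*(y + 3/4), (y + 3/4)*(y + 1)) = y + 3/4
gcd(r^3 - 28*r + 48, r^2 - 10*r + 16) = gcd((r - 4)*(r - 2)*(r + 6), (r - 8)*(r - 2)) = r - 2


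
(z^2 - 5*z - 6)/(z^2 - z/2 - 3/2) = 2*(z - 6)/(2*z - 3)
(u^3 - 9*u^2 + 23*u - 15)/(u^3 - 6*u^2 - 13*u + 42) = (u^3 - 9*u^2 + 23*u - 15)/(u^3 - 6*u^2 - 13*u + 42)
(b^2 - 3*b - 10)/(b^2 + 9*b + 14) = (b - 5)/(b + 7)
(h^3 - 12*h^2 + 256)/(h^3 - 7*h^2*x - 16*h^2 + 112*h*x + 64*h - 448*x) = (-h - 4)/(-h + 7*x)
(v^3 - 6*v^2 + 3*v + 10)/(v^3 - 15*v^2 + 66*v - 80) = (v + 1)/(v - 8)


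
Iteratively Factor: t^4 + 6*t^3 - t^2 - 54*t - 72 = (t + 3)*(t^3 + 3*t^2 - 10*t - 24) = (t + 3)*(t + 4)*(t^2 - t - 6) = (t - 3)*(t + 3)*(t + 4)*(t + 2)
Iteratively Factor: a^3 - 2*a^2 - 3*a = (a + 1)*(a^2 - 3*a) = a*(a + 1)*(a - 3)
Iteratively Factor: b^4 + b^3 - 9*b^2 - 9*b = (b + 3)*(b^3 - 2*b^2 - 3*b) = b*(b + 3)*(b^2 - 2*b - 3) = b*(b + 1)*(b + 3)*(b - 3)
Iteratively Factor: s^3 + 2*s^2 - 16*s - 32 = (s + 4)*(s^2 - 2*s - 8) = (s - 4)*(s + 4)*(s + 2)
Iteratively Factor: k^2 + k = (k)*(k + 1)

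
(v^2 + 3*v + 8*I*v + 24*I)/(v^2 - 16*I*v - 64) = (v^2 + v*(3 + 8*I) + 24*I)/(v^2 - 16*I*v - 64)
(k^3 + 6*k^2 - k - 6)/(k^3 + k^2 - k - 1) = (k + 6)/(k + 1)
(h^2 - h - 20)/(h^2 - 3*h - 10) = (h + 4)/(h + 2)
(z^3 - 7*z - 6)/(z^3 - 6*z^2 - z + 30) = (z + 1)/(z - 5)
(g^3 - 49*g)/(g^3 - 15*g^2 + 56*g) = (g + 7)/(g - 8)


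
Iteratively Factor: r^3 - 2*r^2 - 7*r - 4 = (r + 1)*(r^2 - 3*r - 4) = (r + 1)^2*(r - 4)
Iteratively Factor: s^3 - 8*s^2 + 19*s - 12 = (s - 4)*(s^2 - 4*s + 3) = (s - 4)*(s - 1)*(s - 3)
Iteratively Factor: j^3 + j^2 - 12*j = (j + 4)*(j^2 - 3*j) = (j - 3)*(j + 4)*(j)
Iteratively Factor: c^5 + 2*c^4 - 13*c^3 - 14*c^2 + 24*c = (c + 2)*(c^4 - 13*c^2 + 12*c) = (c + 2)*(c + 4)*(c^3 - 4*c^2 + 3*c) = c*(c + 2)*(c + 4)*(c^2 - 4*c + 3) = c*(c - 3)*(c + 2)*(c + 4)*(c - 1)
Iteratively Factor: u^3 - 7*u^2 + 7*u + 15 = (u - 5)*(u^2 - 2*u - 3) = (u - 5)*(u + 1)*(u - 3)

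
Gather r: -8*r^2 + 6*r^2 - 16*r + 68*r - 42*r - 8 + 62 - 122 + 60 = -2*r^2 + 10*r - 8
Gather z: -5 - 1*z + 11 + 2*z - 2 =z + 4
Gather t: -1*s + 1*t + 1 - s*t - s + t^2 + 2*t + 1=-2*s + t^2 + t*(3 - s) + 2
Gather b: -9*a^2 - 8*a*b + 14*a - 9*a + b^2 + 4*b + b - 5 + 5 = -9*a^2 + 5*a + b^2 + b*(5 - 8*a)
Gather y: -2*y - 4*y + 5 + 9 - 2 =12 - 6*y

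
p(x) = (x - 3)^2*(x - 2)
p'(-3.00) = 96.00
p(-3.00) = -180.00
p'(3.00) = 0.00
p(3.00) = 0.00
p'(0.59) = 12.60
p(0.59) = -8.19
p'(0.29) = 16.61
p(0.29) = -12.56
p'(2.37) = -0.07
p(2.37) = 0.15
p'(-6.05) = 227.61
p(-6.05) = -659.32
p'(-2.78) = 88.67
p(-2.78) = -159.69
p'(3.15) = 0.37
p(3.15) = 0.03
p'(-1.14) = 43.14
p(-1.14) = -53.82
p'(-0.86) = 36.98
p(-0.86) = -42.61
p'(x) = (x - 3)^2 + (x - 2)*(2*x - 6) = (x - 3)*(3*x - 7)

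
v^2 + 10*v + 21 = (v + 3)*(v + 7)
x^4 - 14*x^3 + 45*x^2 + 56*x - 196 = (x - 7)^2*(x - 2)*(x + 2)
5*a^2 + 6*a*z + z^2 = (a + z)*(5*a + z)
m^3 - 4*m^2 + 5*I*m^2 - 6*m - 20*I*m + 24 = (m - 4)*(m + 2*I)*(m + 3*I)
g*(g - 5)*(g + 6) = g^3 + g^2 - 30*g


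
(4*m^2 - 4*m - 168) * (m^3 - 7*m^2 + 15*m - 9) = 4*m^5 - 32*m^4 - 80*m^3 + 1080*m^2 - 2484*m + 1512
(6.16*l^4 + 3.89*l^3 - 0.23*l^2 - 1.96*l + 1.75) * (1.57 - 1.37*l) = -8.4392*l^5 + 4.3419*l^4 + 6.4224*l^3 + 2.3241*l^2 - 5.4747*l + 2.7475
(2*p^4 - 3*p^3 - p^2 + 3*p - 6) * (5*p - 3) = 10*p^5 - 21*p^4 + 4*p^3 + 18*p^2 - 39*p + 18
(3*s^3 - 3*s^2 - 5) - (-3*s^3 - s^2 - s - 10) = 6*s^3 - 2*s^2 + s + 5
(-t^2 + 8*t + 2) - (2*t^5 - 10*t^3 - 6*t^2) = -2*t^5 + 10*t^3 + 5*t^2 + 8*t + 2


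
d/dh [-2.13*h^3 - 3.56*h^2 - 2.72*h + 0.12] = -6.39*h^2 - 7.12*h - 2.72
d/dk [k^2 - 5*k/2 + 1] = 2*k - 5/2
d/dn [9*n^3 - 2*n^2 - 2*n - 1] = 27*n^2 - 4*n - 2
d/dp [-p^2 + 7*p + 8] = 7 - 2*p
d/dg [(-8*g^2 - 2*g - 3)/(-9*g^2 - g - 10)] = (-10*g^2 + 106*g + 17)/(81*g^4 + 18*g^3 + 181*g^2 + 20*g + 100)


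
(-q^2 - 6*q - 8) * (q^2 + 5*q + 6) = -q^4 - 11*q^3 - 44*q^2 - 76*q - 48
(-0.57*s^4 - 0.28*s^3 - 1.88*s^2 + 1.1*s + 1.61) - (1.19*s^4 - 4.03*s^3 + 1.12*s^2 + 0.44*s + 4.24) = -1.76*s^4 + 3.75*s^3 - 3.0*s^2 + 0.66*s - 2.63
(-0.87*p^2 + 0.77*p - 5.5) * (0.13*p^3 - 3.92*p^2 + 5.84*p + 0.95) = -0.1131*p^5 + 3.5105*p^4 - 8.8142*p^3 + 25.2303*p^2 - 31.3885*p - 5.225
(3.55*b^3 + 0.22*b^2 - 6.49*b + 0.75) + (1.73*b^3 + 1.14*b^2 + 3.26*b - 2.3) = 5.28*b^3 + 1.36*b^2 - 3.23*b - 1.55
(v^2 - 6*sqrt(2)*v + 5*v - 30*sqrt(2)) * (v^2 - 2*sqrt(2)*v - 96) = v^4 - 8*sqrt(2)*v^3 + 5*v^3 - 72*v^2 - 40*sqrt(2)*v^2 - 360*v + 576*sqrt(2)*v + 2880*sqrt(2)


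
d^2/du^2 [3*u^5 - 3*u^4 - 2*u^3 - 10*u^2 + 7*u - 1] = 60*u^3 - 36*u^2 - 12*u - 20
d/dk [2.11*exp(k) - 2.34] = 2.11*exp(k)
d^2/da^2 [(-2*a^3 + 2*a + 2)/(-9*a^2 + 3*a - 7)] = 12*(-45*a^3 - 102*a^2 + 139*a + 11)/(729*a^6 - 729*a^5 + 1944*a^4 - 1161*a^3 + 1512*a^2 - 441*a + 343)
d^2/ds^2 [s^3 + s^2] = 6*s + 2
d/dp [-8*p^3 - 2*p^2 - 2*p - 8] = -24*p^2 - 4*p - 2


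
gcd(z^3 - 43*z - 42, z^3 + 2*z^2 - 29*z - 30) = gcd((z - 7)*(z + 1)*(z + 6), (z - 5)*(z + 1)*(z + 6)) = z^2 + 7*z + 6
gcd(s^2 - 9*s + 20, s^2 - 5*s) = s - 5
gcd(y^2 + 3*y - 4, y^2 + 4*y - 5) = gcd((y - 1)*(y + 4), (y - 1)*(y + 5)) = y - 1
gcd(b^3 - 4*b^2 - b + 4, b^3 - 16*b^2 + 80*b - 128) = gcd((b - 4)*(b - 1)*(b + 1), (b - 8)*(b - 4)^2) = b - 4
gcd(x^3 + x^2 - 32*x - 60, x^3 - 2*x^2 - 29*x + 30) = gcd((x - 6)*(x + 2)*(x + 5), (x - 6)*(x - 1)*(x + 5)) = x^2 - x - 30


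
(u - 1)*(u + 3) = u^2 + 2*u - 3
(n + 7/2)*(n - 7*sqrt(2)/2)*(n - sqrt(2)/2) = n^3 - 4*sqrt(2)*n^2 + 7*n^2/2 - 14*sqrt(2)*n + 7*n/2 + 49/4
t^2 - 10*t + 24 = (t - 6)*(t - 4)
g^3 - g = g*(g - 1)*(g + 1)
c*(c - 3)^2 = c^3 - 6*c^2 + 9*c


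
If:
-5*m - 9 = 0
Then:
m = -9/5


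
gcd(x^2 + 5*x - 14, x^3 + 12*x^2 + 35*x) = x + 7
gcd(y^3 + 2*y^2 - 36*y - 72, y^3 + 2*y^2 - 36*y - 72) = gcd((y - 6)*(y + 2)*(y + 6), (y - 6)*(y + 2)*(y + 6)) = y^3 + 2*y^2 - 36*y - 72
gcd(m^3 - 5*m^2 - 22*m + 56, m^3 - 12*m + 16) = m^2 + 2*m - 8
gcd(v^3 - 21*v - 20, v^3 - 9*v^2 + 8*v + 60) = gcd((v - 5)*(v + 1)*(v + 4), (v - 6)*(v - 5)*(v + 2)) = v - 5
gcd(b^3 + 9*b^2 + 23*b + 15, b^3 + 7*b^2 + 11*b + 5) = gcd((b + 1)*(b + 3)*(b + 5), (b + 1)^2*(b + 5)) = b^2 + 6*b + 5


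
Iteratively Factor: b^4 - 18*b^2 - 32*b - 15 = (b + 3)*(b^3 - 3*b^2 - 9*b - 5) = (b - 5)*(b + 3)*(b^2 + 2*b + 1) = (b - 5)*(b + 1)*(b + 3)*(b + 1)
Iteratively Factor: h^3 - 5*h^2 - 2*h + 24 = (h + 2)*(h^2 - 7*h + 12) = (h - 4)*(h + 2)*(h - 3)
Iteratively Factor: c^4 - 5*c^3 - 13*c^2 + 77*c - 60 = (c - 1)*(c^3 - 4*c^2 - 17*c + 60) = (c - 1)*(c + 4)*(c^2 - 8*c + 15) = (c - 3)*(c - 1)*(c + 4)*(c - 5)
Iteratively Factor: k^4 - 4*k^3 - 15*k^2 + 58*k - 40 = (k - 2)*(k^3 - 2*k^2 - 19*k + 20) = (k - 5)*(k - 2)*(k^2 + 3*k - 4) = (k - 5)*(k - 2)*(k + 4)*(k - 1)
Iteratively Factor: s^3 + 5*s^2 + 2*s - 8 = (s - 1)*(s^2 + 6*s + 8) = (s - 1)*(s + 2)*(s + 4)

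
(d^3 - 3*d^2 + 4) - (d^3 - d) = -3*d^2 + d + 4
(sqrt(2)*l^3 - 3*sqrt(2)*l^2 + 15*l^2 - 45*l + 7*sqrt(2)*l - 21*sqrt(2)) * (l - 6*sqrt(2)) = sqrt(2)*l^4 - 3*sqrt(2)*l^3 + 3*l^3 - 83*sqrt(2)*l^2 - 9*l^2 - 84*l + 249*sqrt(2)*l + 252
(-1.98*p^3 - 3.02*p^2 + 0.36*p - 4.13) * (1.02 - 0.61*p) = 1.2078*p^4 - 0.1774*p^3 - 3.3*p^2 + 2.8865*p - 4.2126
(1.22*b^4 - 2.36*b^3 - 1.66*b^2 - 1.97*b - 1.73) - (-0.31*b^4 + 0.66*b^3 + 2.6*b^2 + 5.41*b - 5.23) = 1.53*b^4 - 3.02*b^3 - 4.26*b^2 - 7.38*b + 3.5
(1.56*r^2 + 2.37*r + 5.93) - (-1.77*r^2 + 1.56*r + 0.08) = 3.33*r^2 + 0.81*r + 5.85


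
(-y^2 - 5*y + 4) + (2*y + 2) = -y^2 - 3*y + 6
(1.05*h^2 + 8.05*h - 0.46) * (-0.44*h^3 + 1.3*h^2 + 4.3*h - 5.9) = -0.462*h^5 - 2.177*h^4 + 15.1824*h^3 + 27.822*h^2 - 49.473*h + 2.714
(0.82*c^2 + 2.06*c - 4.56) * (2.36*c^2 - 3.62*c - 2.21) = 1.9352*c^4 + 1.8932*c^3 - 20.031*c^2 + 11.9546*c + 10.0776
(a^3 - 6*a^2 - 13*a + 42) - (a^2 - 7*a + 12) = a^3 - 7*a^2 - 6*a + 30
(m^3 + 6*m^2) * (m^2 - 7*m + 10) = m^5 - m^4 - 32*m^3 + 60*m^2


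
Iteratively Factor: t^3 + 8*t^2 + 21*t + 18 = (t + 3)*(t^2 + 5*t + 6) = (t + 3)^2*(t + 2)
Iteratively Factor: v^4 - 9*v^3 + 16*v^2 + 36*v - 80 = (v - 5)*(v^3 - 4*v^2 - 4*v + 16) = (v - 5)*(v + 2)*(v^2 - 6*v + 8) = (v - 5)*(v - 2)*(v + 2)*(v - 4)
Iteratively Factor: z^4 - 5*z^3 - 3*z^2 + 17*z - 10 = (z + 2)*(z^3 - 7*z^2 + 11*z - 5) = (z - 1)*(z + 2)*(z^2 - 6*z + 5) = (z - 1)^2*(z + 2)*(z - 5)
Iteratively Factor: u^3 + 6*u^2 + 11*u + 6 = (u + 3)*(u^2 + 3*u + 2) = (u + 1)*(u + 3)*(u + 2)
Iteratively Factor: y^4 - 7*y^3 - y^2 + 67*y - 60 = (y - 1)*(y^3 - 6*y^2 - 7*y + 60) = (y - 4)*(y - 1)*(y^2 - 2*y - 15) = (y - 4)*(y - 1)*(y + 3)*(y - 5)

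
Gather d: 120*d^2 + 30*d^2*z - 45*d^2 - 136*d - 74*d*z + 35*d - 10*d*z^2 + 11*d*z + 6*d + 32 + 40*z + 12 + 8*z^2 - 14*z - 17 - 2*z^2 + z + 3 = d^2*(30*z + 75) + d*(-10*z^2 - 63*z - 95) + 6*z^2 + 27*z + 30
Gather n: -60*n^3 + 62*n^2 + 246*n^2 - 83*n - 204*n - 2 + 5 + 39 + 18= -60*n^3 + 308*n^2 - 287*n + 60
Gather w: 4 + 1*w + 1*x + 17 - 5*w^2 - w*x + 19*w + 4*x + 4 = -5*w^2 + w*(20 - x) + 5*x + 25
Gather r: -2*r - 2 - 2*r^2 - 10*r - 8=-2*r^2 - 12*r - 10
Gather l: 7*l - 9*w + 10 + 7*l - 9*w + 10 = 14*l - 18*w + 20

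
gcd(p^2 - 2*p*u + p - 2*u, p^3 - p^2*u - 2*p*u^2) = p - 2*u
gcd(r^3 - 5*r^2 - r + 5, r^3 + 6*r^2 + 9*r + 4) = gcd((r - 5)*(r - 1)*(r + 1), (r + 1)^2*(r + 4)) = r + 1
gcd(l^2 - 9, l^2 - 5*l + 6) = l - 3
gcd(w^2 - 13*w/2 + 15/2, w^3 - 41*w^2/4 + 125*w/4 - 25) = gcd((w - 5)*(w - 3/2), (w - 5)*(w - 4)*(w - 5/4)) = w - 5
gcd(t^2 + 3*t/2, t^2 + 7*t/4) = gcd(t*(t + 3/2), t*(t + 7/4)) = t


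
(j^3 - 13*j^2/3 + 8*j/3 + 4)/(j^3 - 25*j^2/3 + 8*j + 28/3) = (j - 3)/(j - 7)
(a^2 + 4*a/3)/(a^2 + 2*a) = (a + 4/3)/(a + 2)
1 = 1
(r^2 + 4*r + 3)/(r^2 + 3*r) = (r + 1)/r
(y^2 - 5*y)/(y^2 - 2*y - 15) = y/(y + 3)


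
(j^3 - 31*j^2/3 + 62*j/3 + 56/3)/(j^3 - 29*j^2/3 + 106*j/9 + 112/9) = 3*(j^2 - 11*j + 28)/(3*j^2 - 31*j + 56)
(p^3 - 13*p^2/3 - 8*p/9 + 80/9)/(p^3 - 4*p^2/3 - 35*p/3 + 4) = (9*p^2 - 3*p - 20)/(3*(3*p^2 + 8*p - 3))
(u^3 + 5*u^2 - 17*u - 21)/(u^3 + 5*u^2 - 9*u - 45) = (u^2 + 8*u + 7)/(u^2 + 8*u + 15)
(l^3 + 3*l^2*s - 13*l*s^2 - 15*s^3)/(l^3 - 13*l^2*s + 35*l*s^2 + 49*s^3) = (l^2 + 2*l*s - 15*s^2)/(l^2 - 14*l*s + 49*s^2)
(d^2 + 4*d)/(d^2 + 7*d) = (d + 4)/(d + 7)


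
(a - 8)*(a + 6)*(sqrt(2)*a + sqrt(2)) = sqrt(2)*a^3 - sqrt(2)*a^2 - 50*sqrt(2)*a - 48*sqrt(2)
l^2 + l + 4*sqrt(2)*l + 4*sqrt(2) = (l + 1)*(l + 4*sqrt(2))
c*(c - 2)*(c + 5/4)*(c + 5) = c^4 + 17*c^3/4 - 25*c^2/4 - 25*c/2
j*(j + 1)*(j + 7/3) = j^3 + 10*j^2/3 + 7*j/3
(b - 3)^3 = b^3 - 9*b^2 + 27*b - 27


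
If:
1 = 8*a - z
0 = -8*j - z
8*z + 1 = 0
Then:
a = 7/64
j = 1/64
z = -1/8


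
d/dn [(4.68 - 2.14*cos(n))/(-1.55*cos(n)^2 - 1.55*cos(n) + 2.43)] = (3.317*cos(n)^2 - 14.508*cos(n) - 2.0538)*sin(n)/(2.4025*cos(n)^4 + 4.805*cos(n)^3 - 5.1305*cos(n)^2 - 7.533*cos(n) + 5.9049)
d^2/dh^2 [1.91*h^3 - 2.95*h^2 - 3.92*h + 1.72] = 11.46*h - 5.9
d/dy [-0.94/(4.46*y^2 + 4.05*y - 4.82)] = (8.3848*y + 3.807)/(4.46*y^2 + 4.05*y - 4.82)^2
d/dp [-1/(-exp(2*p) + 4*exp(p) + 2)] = 2*(2 - exp(p))*exp(p)/(-exp(2*p) + 4*exp(p) + 2)^2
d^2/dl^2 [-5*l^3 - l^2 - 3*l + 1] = -30*l - 2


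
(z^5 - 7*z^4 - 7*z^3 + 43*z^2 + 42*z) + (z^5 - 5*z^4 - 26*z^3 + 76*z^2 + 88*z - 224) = 2*z^5 - 12*z^4 - 33*z^3 + 119*z^2 + 130*z - 224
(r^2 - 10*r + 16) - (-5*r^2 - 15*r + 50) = 6*r^2 + 5*r - 34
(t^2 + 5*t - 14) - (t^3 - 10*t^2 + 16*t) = -t^3 + 11*t^2 - 11*t - 14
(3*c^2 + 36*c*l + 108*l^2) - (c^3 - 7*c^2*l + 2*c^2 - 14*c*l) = -c^3 + 7*c^2*l + c^2 + 50*c*l + 108*l^2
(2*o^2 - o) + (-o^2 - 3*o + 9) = o^2 - 4*o + 9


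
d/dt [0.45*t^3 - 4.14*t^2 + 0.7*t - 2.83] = 1.35*t^2 - 8.28*t + 0.7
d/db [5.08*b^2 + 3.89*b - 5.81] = 10.16*b + 3.89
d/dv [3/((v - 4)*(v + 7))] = 3*(-2*v - 3)/(v^4 + 6*v^3 - 47*v^2 - 168*v + 784)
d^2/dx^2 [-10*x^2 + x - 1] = -20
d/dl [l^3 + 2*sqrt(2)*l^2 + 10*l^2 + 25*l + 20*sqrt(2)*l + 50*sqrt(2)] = 3*l^2 + 4*sqrt(2)*l + 20*l + 25 + 20*sqrt(2)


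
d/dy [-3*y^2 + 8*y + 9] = 8 - 6*y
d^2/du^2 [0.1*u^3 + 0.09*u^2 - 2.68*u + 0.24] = 0.6*u + 0.18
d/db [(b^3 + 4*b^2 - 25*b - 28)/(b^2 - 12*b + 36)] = (b^3 - 18*b^2 - 23*b + 206)/(b^3 - 18*b^2 + 108*b - 216)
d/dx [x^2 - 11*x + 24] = 2*x - 11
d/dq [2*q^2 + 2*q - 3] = 4*q + 2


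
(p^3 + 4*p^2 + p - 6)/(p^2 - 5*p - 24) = (p^2 + p - 2)/(p - 8)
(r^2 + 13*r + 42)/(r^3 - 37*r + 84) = (r + 6)/(r^2 - 7*r + 12)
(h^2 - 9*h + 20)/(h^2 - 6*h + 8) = (h - 5)/(h - 2)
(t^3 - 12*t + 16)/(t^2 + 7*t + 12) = (t^2 - 4*t + 4)/(t + 3)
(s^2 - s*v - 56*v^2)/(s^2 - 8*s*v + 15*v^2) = (s^2 - s*v - 56*v^2)/(s^2 - 8*s*v + 15*v^2)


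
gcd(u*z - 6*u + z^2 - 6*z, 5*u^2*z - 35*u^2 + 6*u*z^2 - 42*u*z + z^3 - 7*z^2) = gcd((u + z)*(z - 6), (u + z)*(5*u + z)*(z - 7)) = u + z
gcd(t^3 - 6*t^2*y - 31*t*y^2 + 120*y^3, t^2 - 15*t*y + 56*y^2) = -t + 8*y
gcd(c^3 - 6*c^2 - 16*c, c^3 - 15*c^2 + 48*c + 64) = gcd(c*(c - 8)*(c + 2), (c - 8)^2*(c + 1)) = c - 8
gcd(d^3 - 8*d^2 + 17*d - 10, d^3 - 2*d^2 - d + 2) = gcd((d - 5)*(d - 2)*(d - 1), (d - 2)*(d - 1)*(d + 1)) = d^2 - 3*d + 2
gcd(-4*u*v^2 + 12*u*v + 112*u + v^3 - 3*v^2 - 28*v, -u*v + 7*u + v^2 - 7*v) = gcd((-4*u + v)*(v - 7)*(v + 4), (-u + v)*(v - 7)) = v - 7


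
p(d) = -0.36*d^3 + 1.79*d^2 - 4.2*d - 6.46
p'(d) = -1.08*d^2 + 3.58*d - 4.2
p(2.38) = -11.17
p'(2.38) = -1.80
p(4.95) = -27.05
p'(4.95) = -12.94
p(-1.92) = 10.75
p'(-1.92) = -15.05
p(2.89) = -12.34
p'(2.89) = -2.87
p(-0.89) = -1.05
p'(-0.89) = -8.24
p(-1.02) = 0.07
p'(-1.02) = -8.98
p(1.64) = -10.12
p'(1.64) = -1.23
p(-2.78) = 26.78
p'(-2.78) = -22.50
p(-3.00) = 31.97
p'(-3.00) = -24.66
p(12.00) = -421.18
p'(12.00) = -116.76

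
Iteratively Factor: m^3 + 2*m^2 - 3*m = (m)*(m^2 + 2*m - 3) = m*(m - 1)*(m + 3)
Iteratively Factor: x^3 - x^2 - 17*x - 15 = (x + 3)*(x^2 - 4*x - 5) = (x - 5)*(x + 3)*(x + 1)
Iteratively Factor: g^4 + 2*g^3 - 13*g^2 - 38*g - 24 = (g + 3)*(g^3 - g^2 - 10*g - 8) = (g - 4)*(g + 3)*(g^2 + 3*g + 2) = (g - 4)*(g + 1)*(g + 3)*(g + 2)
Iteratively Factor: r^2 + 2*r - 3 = (r + 3)*(r - 1)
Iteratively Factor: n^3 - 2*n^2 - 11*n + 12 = (n - 4)*(n^2 + 2*n - 3) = (n - 4)*(n - 1)*(n + 3)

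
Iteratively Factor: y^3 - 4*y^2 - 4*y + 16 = (y - 2)*(y^2 - 2*y - 8) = (y - 4)*(y - 2)*(y + 2)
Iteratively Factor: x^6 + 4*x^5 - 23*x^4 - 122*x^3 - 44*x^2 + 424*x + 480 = (x + 2)*(x^5 + 2*x^4 - 27*x^3 - 68*x^2 + 92*x + 240) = (x + 2)*(x + 3)*(x^4 - x^3 - 24*x^2 + 4*x + 80) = (x - 5)*(x + 2)*(x + 3)*(x^3 + 4*x^2 - 4*x - 16) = (x - 5)*(x + 2)*(x + 3)*(x + 4)*(x^2 - 4) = (x - 5)*(x - 2)*(x + 2)*(x + 3)*(x + 4)*(x + 2)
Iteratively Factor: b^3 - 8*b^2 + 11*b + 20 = (b - 5)*(b^2 - 3*b - 4) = (b - 5)*(b + 1)*(b - 4)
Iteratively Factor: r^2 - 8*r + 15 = (r - 3)*(r - 5)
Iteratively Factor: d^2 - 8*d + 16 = (d - 4)*(d - 4)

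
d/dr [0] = 0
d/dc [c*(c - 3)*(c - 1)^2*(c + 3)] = 5*c^4 - 8*c^3 - 24*c^2 + 36*c - 9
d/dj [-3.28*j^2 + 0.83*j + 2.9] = 0.83 - 6.56*j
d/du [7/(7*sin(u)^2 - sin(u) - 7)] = 7*(1 - 14*sin(u))*cos(u)/(sin(u) + 7*cos(u)^2)^2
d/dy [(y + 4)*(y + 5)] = 2*y + 9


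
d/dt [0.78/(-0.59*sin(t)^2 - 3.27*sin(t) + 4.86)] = (0.9204*sin(t) + 2.5506)*cos(t)/(0.59*sin(t)^2 + 3.27*sin(t) - 4.86)^2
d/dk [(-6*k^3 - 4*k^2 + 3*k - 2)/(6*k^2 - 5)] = (-36*k^4 + 72*k^2 + 64*k - 15)/(36*k^4 - 60*k^2 + 25)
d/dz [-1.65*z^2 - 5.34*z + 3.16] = -3.3*z - 5.34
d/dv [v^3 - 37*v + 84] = 3*v^2 - 37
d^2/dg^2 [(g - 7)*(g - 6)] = 2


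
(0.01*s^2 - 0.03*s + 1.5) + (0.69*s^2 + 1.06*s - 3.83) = 0.7*s^2 + 1.03*s - 2.33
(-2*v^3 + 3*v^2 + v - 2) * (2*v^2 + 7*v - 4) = -4*v^5 - 8*v^4 + 31*v^3 - 9*v^2 - 18*v + 8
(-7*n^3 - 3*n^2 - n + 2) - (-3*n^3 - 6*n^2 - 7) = -4*n^3 + 3*n^2 - n + 9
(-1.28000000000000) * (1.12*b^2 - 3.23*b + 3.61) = -1.4336*b^2 + 4.1344*b - 4.6208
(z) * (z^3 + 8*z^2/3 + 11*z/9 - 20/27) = z^4 + 8*z^3/3 + 11*z^2/9 - 20*z/27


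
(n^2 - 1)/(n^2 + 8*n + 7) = (n - 1)/(n + 7)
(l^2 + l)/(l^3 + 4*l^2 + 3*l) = 1/(l + 3)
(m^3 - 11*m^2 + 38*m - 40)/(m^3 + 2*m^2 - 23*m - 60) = (m^2 - 6*m + 8)/(m^2 + 7*m + 12)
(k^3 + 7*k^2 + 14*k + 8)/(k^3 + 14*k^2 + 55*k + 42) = (k^2 + 6*k + 8)/(k^2 + 13*k + 42)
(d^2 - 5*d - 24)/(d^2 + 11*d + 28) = (d^2 - 5*d - 24)/(d^2 + 11*d + 28)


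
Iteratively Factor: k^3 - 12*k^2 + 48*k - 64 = (k - 4)*(k^2 - 8*k + 16) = (k - 4)^2*(k - 4)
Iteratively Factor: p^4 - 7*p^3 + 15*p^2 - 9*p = (p)*(p^3 - 7*p^2 + 15*p - 9) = p*(p - 3)*(p^2 - 4*p + 3) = p*(p - 3)*(p - 1)*(p - 3)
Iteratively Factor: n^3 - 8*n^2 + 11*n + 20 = (n + 1)*(n^2 - 9*n + 20) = (n - 4)*(n + 1)*(n - 5)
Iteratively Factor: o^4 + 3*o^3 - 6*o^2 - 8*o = (o)*(o^3 + 3*o^2 - 6*o - 8) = o*(o - 2)*(o^2 + 5*o + 4) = o*(o - 2)*(o + 1)*(o + 4)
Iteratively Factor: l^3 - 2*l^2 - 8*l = (l - 4)*(l^2 + 2*l) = l*(l - 4)*(l + 2)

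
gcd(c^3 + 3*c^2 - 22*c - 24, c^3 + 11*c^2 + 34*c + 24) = c^2 + 7*c + 6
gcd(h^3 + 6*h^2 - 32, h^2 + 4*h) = h + 4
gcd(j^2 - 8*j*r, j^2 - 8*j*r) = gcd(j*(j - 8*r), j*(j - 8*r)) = -j^2 + 8*j*r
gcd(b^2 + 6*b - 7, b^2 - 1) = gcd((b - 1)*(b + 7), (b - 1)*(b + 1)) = b - 1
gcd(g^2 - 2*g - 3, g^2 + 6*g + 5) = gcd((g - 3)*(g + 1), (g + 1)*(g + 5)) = g + 1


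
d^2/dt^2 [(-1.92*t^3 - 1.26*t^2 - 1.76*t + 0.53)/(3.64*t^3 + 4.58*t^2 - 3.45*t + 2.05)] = (-5.6843418860808e-14*t^7 + 30.6284159999996*t^6 - 284.583936*t^5 - 14.7944159999998*t^4 + 105.490008*t^3 + 336.823992*t^2 - 23.2413*t - 32.82119)/(48.228544*t^9 + 182.049504*t^8 + 91.928928*t^7 - 167.536888*t^6 + 117.92532*t^5 + 138.08181*t^4 - 189.524625*t^3 + 130.942725*t^2 - 43.495875*t + 8.615125)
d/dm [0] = 0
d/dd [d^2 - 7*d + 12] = 2*d - 7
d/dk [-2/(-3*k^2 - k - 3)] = 2*(-6*k - 1)/(3*k^2 + k + 3)^2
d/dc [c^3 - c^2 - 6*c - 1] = 3*c^2 - 2*c - 6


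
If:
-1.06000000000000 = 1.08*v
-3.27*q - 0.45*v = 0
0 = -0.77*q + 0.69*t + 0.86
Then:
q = 0.14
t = -1.10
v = -0.98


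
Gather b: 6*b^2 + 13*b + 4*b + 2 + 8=6*b^2 + 17*b + 10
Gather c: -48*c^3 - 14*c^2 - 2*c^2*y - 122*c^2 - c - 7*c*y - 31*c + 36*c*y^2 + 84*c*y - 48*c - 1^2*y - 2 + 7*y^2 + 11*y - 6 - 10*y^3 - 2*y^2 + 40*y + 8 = -48*c^3 + c^2*(-2*y - 136) + c*(36*y^2 + 77*y - 80) - 10*y^3 + 5*y^2 + 50*y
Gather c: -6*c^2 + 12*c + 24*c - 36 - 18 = -6*c^2 + 36*c - 54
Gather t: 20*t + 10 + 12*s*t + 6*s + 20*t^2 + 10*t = 6*s + 20*t^2 + t*(12*s + 30) + 10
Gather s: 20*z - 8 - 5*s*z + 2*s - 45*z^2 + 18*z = s*(2 - 5*z) - 45*z^2 + 38*z - 8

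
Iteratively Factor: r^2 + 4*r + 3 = (r + 3)*(r + 1)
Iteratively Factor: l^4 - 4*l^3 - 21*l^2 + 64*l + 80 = (l + 4)*(l^3 - 8*l^2 + 11*l + 20) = (l - 5)*(l + 4)*(l^2 - 3*l - 4) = (l - 5)*(l - 4)*(l + 4)*(l + 1)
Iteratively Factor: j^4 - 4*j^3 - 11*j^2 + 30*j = (j - 2)*(j^3 - 2*j^2 - 15*j) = (j - 5)*(j - 2)*(j^2 + 3*j) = (j - 5)*(j - 2)*(j + 3)*(j)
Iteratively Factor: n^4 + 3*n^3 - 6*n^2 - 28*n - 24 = (n + 2)*(n^3 + n^2 - 8*n - 12) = (n + 2)^2*(n^2 - n - 6) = (n + 2)^3*(n - 3)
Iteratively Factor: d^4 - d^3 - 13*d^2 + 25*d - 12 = (d + 4)*(d^3 - 5*d^2 + 7*d - 3) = (d - 1)*(d + 4)*(d^2 - 4*d + 3) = (d - 3)*(d - 1)*(d + 4)*(d - 1)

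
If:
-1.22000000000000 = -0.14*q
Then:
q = 8.71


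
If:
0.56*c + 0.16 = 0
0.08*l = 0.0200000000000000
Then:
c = -0.29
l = 0.25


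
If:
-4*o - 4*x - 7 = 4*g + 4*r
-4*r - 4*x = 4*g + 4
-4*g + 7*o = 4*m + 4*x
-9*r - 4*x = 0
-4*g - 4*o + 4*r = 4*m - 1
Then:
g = 21/16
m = 123/80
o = -3/4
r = 37/20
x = -333/80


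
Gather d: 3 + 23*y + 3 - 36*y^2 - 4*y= -36*y^2 + 19*y + 6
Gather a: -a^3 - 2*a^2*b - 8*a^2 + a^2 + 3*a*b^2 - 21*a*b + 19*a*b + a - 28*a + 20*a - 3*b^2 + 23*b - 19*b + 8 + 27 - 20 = -a^3 + a^2*(-2*b - 7) + a*(3*b^2 - 2*b - 7) - 3*b^2 + 4*b + 15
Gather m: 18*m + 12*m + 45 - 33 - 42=30*m - 30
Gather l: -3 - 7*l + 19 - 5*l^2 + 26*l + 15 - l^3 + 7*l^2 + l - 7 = -l^3 + 2*l^2 + 20*l + 24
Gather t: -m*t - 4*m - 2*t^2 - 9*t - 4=-4*m - 2*t^2 + t*(-m - 9) - 4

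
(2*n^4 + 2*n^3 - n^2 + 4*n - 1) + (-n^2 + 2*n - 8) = 2*n^4 + 2*n^3 - 2*n^2 + 6*n - 9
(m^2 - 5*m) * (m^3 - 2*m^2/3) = m^5 - 17*m^4/3 + 10*m^3/3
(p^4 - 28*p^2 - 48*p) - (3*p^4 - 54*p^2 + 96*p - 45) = -2*p^4 + 26*p^2 - 144*p + 45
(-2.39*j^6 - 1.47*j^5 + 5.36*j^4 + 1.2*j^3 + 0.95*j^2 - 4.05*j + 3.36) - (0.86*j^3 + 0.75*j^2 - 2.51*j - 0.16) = -2.39*j^6 - 1.47*j^5 + 5.36*j^4 + 0.34*j^3 + 0.2*j^2 - 1.54*j + 3.52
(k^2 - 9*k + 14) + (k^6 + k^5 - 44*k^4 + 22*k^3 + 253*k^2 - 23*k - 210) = k^6 + k^5 - 44*k^4 + 22*k^3 + 254*k^2 - 32*k - 196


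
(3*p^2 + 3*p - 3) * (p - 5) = 3*p^3 - 12*p^2 - 18*p + 15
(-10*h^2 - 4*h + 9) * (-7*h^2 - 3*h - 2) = 70*h^4 + 58*h^3 - 31*h^2 - 19*h - 18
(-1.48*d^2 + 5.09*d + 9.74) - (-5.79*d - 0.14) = -1.48*d^2 + 10.88*d + 9.88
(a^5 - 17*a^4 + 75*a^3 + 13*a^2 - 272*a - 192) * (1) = a^5 - 17*a^4 + 75*a^3 + 13*a^2 - 272*a - 192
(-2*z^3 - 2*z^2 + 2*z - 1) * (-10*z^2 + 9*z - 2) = 20*z^5 + 2*z^4 - 34*z^3 + 32*z^2 - 13*z + 2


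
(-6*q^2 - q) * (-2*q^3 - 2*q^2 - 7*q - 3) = 12*q^5 + 14*q^4 + 44*q^3 + 25*q^2 + 3*q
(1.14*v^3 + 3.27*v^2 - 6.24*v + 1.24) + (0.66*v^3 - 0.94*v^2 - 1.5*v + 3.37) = 1.8*v^3 + 2.33*v^2 - 7.74*v + 4.61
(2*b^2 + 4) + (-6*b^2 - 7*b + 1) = -4*b^2 - 7*b + 5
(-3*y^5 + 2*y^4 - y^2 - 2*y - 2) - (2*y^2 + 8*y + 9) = -3*y^5 + 2*y^4 - 3*y^2 - 10*y - 11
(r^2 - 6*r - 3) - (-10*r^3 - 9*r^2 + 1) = 10*r^3 + 10*r^2 - 6*r - 4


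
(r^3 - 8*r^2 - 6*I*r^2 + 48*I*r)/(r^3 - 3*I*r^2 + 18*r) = (r - 8)/(r + 3*I)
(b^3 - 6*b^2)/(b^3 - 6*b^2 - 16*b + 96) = b^2/(b^2 - 16)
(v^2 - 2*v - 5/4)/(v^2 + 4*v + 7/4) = (2*v - 5)/(2*v + 7)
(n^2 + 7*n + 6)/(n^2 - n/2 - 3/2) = 2*(n + 6)/(2*n - 3)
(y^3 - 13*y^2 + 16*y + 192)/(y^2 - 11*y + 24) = (y^2 - 5*y - 24)/(y - 3)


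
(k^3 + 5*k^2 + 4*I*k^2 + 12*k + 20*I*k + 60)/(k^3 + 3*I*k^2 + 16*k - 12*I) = (k + 5)/(k - I)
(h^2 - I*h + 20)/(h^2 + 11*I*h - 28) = (h - 5*I)/(h + 7*I)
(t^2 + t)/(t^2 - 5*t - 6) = t/(t - 6)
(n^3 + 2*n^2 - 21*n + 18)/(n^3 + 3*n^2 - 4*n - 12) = (n^3 + 2*n^2 - 21*n + 18)/(n^3 + 3*n^2 - 4*n - 12)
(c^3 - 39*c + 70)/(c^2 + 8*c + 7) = (c^2 - 7*c + 10)/(c + 1)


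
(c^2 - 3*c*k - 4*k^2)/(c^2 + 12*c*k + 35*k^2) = (c^2 - 3*c*k - 4*k^2)/(c^2 + 12*c*k + 35*k^2)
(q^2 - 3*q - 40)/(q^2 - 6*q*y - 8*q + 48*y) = (-q - 5)/(-q + 6*y)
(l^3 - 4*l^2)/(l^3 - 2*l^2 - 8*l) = l/(l + 2)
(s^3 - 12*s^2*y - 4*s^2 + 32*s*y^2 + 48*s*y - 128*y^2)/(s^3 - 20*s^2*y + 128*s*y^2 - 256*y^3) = (4 - s)/(-s + 8*y)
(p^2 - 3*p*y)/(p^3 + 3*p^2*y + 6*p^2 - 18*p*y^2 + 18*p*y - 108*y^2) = p/(p^2 + 6*p*y + 6*p + 36*y)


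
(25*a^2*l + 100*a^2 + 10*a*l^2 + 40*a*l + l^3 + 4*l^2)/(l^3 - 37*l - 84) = (25*a^2 + 10*a*l + l^2)/(l^2 - 4*l - 21)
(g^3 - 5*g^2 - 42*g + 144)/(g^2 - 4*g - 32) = (g^2 + 3*g - 18)/(g + 4)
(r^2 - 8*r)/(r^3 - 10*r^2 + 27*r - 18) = r*(r - 8)/(r^3 - 10*r^2 + 27*r - 18)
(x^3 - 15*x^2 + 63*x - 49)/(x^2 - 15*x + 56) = (x^2 - 8*x + 7)/(x - 8)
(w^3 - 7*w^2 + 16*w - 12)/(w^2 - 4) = (w^2 - 5*w + 6)/(w + 2)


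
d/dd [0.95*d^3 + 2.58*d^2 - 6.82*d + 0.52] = 2.85*d^2 + 5.16*d - 6.82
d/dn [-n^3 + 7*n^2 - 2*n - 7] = -3*n^2 + 14*n - 2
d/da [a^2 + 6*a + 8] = 2*a + 6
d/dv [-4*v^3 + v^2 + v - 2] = -12*v^2 + 2*v + 1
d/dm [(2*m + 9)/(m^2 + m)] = (-2*m^2 - 18*m - 9)/(m^2*(m^2 + 2*m + 1))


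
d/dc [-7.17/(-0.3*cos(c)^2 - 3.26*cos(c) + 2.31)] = (4.302*cos(c) + 23.3742)*sin(c)/(0.3*cos(c)^2 + 3.26*cos(c) - 2.31)^2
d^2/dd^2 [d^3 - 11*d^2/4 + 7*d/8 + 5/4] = 6*d - 11/2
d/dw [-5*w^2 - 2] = -10*w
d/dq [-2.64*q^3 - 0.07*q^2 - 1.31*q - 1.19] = -7.92*q^2 - 0.14*q - 1.31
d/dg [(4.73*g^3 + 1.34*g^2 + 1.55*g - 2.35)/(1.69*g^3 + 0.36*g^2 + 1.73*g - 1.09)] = (-3.5527136788005e-15*g^5 - 0.5618*g^4 + 11.1268*g^3 - 1.7924*g^2 - 1.2292*g + 2.376)/(2.8561*g^6 + 1.2168*g^5 + 5.977*g^4 - 2.4386*g^3 + 2.2081*g^2 - 3.7714*g + 1.1881)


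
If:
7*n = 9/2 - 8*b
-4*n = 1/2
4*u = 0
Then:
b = 43/64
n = -1/8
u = 0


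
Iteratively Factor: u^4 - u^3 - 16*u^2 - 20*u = (u)*(u^3 - u^2 - 16*u - 20) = u*(u - 5)*(u^2 + 4*u + 4) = u*(u - 5)*(u + 2)*(u + 2)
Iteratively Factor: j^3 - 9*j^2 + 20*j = (j)*(j^2 - 9*j + 20) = j*(j - 4)*(j - 5)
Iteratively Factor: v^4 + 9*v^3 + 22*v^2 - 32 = (v + 4)*(v^3 + 5*v^2 + 2*v - 8) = (v - 1)*(v + 4)*(v^2 + 6*v + 8) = (v - 1)*(v + 2)*(v + 4)*(v + 4)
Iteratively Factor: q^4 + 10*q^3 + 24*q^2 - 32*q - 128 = (q + 4)*(q^3 + 6*q^2 - 32) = (q - 2)*(q + 4)*(q^2 + 8*q + 16) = (q - 2)*(q + 4)^2*(q + 4)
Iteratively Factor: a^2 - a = (a - 1)*(a)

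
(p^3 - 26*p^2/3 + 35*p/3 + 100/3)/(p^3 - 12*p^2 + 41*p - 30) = (3*p^2 - 11*p - 20)/(3*(p^2 - 7*p + 6))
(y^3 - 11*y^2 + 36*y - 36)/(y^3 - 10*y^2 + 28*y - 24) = (y - 3)/(y - 2)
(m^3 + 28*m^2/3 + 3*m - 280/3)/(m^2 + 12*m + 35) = m - 8/3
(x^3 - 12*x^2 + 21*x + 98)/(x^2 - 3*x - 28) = (x^2 - 5*x - 14)/(x + 4)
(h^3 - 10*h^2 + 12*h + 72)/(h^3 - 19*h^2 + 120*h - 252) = (h + 2)/(h - 7)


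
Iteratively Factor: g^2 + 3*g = (g)*(g + 3)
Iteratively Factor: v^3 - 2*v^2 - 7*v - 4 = (v + 1)*(v^2 - 3*v - 4) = (v + 1)^2*(v - 4)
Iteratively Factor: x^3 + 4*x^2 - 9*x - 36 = (x + 4)*(x^2 - 9) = (x - 3)*(x + 4)*(x + 3)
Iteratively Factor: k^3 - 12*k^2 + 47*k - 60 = (k - 3)*(k^2 - 9*k + 20) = (k - 4)*(k - 3)*(k - 5)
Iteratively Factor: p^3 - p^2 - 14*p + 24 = (p - 2)*(p^2 + p - 12) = (p - 3)*(p - 2)*(p + 4)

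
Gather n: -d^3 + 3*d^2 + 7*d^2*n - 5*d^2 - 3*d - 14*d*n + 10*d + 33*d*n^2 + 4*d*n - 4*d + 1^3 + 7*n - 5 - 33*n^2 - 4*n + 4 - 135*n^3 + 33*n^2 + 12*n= -d^3 - 2*d^2 + 33*d*n^2 + 3*d - 135*n^3 + n*(7*d^2 - 10*d + 15)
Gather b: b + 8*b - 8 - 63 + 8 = 9*b - 63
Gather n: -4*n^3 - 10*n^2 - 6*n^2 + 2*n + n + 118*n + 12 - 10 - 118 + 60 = -4*n^3 - 16*n^2 + 121*n - 56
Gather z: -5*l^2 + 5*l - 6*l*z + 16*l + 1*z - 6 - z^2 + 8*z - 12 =-5*l^2 + 21*l - z^2 + z*(9 - 6*l) - 18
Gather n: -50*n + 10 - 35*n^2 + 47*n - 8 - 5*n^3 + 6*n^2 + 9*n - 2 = -5*n^3 - 29*n^2 + 6*n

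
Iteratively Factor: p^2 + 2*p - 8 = (p + 4)*(p - 2)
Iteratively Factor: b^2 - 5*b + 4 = (b - 1)*(b - 4)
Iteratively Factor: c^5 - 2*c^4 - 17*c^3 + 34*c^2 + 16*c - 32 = (c + 4)*(c^4 - 6*c^3 + 7*c^2 + 6*c - 8) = (c - 2)*(c + 4)*(c^3 - 4*c^2 - c + 4) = (c - 4)*(c - 2)*(c + 4)*(c^2 - 1) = (c - 4)*(c - 2)*(c - 1)*(c + 4)*(c + 1)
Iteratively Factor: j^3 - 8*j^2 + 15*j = (j - 5)*(j^2 - 3*j) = (j - 5)*(j - 3)*(j)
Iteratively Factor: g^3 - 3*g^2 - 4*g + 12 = (g + 2)*(g^2 - 5*g + 6) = (g - 3)*(g + 2)*(g - 2)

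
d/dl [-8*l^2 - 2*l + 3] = -16*l - 2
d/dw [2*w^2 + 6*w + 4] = 4*w + 6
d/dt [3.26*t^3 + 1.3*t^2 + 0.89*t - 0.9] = 9.78*t^2 + 2.6*t + 0.89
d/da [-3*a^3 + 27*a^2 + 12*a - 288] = -9*a^2 + 54*a + 12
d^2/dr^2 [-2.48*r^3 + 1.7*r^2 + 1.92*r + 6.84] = 3.4 - 14.88*r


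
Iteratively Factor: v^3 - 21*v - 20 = (v - 5)*(v^2 + 5*v + 4) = (v - 5)*(v + 1)*(v + 4)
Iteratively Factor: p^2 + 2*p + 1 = (p + 1)*(p + 1)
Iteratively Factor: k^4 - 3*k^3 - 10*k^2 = (k)*(k^3 - 3*k^2 - 10*k) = k^2*(k^2 - 3*k - 10) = k^2*(k + 2)*(k - 5)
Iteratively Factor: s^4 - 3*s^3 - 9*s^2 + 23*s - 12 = (s + 3)*(s^3 - 6*s^2 + 9*s - 4) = (s - 4)*(s + 3)*(s^2 - 2*s + 1) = (s - 4)*(s - 1)*(s + 3)*(s - 1)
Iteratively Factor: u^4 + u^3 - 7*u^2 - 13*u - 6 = (u + 2)*(u^3 - u^2 - 5*u - 3) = (u + 1)*(u + 2)*(u^2 - 2*u - 3) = (u + 1)^2*(u + 2)*(u - 3)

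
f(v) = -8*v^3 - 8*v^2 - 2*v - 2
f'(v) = -24*v^2 - 16*v - 2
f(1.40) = -42.43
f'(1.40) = -71.44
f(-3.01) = 149.71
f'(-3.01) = -171.28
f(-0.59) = -1.96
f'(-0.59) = -0.91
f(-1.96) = 31.42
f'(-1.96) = -62.84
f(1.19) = -29.19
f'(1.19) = -55.03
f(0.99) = -19.58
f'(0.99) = -41.36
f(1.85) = -83.73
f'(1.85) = -113.74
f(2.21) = -131.84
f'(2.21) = -154.58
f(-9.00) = 5200.00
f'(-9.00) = -1802.00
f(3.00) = -296.00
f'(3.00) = -266.00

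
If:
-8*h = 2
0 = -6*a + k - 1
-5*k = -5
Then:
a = 0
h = -1/4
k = 1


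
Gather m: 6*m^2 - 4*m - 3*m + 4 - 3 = 6*m^2 - 7*m + 1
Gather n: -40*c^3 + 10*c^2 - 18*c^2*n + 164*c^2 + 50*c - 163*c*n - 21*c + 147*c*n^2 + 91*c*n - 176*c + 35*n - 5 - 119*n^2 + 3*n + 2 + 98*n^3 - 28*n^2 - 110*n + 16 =-40*c^3 + 174*c^2 - 147*c + 98*n^3 + n^2*(147*c - 147) + n*(-18*c^2 - 72*c - 72) + 13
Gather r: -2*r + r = -r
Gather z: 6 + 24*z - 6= 24*z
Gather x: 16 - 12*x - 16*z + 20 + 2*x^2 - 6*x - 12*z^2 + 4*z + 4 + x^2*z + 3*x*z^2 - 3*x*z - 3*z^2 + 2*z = x^2*(z + 2) + x*(3*z^2 - 3*z - 18) - 15*z^2 - 10*z + 40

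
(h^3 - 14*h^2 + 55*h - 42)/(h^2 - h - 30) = (h^2 - 8*h + 7)/(h + 5)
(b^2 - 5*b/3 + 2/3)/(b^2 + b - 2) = (b - 2/3)/(b + 2)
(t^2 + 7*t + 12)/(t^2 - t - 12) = (t + 4)/(t - 4)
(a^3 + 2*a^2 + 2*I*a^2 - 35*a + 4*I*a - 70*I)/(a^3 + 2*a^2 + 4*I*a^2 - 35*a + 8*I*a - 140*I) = (a + 2*I)/(a + 4*I)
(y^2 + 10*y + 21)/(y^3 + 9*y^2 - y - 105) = (y + 3)/(y^2 + 2*y - 15)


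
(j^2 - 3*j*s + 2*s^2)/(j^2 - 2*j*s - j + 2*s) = (j - s)/(j - 1)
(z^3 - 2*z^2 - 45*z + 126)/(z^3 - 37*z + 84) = (z - 6)/(z - 4)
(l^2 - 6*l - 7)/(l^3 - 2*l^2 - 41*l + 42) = (l + 1)/(l^2 + 5*l - 6)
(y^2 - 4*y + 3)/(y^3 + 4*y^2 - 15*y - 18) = (y - 1)/(y^2 + 7*y + 6)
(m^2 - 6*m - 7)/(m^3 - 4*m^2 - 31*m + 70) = (m + 1)/(m^2 + 3*m - 10)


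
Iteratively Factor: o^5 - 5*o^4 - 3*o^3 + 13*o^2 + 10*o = (o + 1)*(o^4 - 6*o^3 + 3*o^2 + 10*o) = (o - 5)*(o + 1)*(o^3 - o^2 - 2*o) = (o - 5)*(o - 2)*(o + 1)*(o^2 + o) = (o - 5)*(o - 2)*(o + 1)^2*(o)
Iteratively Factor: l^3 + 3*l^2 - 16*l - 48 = (l - 4)*(l^2 + 7*l + 12) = (l - 4)*(l + 4)*(l + 3)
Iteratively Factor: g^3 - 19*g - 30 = (g + 2)*(g^2 - 2*g - 15) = (g - 5)*(g + 2)*(g + 3)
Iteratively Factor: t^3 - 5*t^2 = (t)*(t^2 - 5*t) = t^2*(t - 5)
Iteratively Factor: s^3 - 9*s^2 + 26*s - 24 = (s - 4)*(s^2 - 5*s + 6) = (s - 4)*(s - 3)*(s - 2)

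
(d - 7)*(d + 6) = d^2 - d - 42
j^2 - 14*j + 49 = (j - 7)^2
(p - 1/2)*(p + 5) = p^2 + 9*p/2 - 5/2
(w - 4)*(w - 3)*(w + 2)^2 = w^4 - 3*w^3 - 12*w^2 + 20*w + 48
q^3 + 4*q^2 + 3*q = q*(q + 1)*(q + 3)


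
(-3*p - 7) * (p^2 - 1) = -3*p^3 - 7*p^2 + 3*p + 7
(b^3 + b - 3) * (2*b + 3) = 2*b^4 + 3*b^3 + 2*b^2 - 3*b - 9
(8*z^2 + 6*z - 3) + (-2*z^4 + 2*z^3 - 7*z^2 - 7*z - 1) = -2*z^4 + 2*z^3 + z^2 - z - 4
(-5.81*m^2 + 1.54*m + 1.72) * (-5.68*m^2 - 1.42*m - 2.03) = 33.0008*m^4 - 0.497*m^3 - 0.162100000000001*m^2 - 5.5686*m - 3.4916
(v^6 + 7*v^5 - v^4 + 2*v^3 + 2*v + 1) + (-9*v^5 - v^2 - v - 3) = v^6 - 2*v^5 - v^4 + 2*v^3 - v^2 + v - 2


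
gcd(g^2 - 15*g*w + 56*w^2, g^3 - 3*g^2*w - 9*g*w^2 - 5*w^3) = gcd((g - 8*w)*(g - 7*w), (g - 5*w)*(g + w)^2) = 1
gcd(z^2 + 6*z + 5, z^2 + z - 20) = z + 5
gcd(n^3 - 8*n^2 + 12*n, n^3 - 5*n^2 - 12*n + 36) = n^2 - 8*n + 12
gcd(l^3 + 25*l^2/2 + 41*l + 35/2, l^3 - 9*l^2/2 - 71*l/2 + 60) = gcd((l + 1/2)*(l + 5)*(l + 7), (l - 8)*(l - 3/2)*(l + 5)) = l + 5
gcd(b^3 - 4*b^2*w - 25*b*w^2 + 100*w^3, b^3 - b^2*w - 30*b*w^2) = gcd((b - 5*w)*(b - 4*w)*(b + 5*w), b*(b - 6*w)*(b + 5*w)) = b + 5*w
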